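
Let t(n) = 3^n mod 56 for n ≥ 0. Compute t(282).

1

Computing terms: t(0) = 1,  t(1) = 3,  t(2) = 9,  t(3) = 27,  t(4) = 25,  t(5) = 19,  t(6) = 1.
Since t(6) = t(0) = 1, the sequence is periodic with period 6.
(282 - 0) mod 6 = 0, so t(282) = t(0) = 1.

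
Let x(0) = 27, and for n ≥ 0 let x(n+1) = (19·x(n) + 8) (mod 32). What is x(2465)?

9

We have x(0) = 27, x(1) = 9, x(2) = 19, x(3) = 17, x(4) = 11, x(5) = 25, x(6) = 3, x(7) = 1, x(8) = 27.
The sequence repeats with period 8.
So x(2465) = x(0 + ((2465-0) mod 8)) = x(1) = 9.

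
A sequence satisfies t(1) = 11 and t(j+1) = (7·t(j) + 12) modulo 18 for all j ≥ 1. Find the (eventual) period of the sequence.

3

t(1) = 11, t(2) = 17, t(3) = 5, t(4) = 11.
Since t(4) = t(1) = 11, the sequence is periodic with period 3.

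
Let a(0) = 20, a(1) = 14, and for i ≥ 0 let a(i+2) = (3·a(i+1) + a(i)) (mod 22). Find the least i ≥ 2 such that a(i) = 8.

5

We have a(0) = 20; a(1) = 14; a(2) = 18; a(3) = 2; a(4) = 2; a(5) = 8; a(6) = 4; a(7) = 20; a(8) = 20; a(9) = 14.
The sequence repeats with period 8.
The value 8 first appears (with i ≥ 2) at a(5).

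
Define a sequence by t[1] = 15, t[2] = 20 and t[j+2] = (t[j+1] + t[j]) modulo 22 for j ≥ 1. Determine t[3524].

0

We have t[1] = 15,  t[2] = 20,  t[3] = 13,  t[4] = 11,  t[5] = 2,  t[6] = 13,  t[7] = 15,  t[8] = 6,  t[9] = 21,  t[10] = 5,  t[11] = 4,  t[12] = 9,  t[13] = 13,  t[14] = 0,  t[15] = 13,  t[16] = 13,  t[17] = 4,  t[18] = 17,  t[19] = 21,  t[20] = 16,  t[21] = 15,  t[22] = 9,  t[23] = 2,  t[24] = 11,  t[25] = 13,  t[26] = 2,  t[27] = 15,  t[28] = 17,  t[29] = 10,  t[30] = 5,  t[31] = 15,  t[32] = 20.
The sequence repeats with period 30.
(3524 - 1) mod 30 = 13, so t[3524] = t[14] = 0.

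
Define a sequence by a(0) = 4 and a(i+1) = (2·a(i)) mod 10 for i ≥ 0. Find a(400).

We have a(0) = 4; a(1) = 8; a(2) = 6; a(3) = 2; a(4) = 4.
The sequence repeats with period 4.
(400 - 0) mod 4 = 0, so a(400) = a(0) = 4.

4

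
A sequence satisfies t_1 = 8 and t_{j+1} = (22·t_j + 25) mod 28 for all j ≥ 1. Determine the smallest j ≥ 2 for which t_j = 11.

We have t_1 = 8,  t_2 = 5,  t_3 = 23,  t_4 = 27,  t_5 = 3,  t_6 = 7,  t_7 = 11,  t_8 = 15,  t_9 = 19,  t_{10} = 23.
Since t_{10} = t_3 = 23, the sequence is eventually periodic: after a pre-period of length 2 it cycles with period 7.
The value 11 first appears (with j ≥ 2) at t_7.

7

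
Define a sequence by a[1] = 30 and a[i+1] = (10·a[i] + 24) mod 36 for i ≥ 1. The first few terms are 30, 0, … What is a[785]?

0

a[1] = 30; a[2] = 0; a[3] = 24; a[4] = 12; a[5] = 0.
Since a[5] = a[2] = 0, the sequence is eventually periodic: after a pre-period of length 1 it cycles with period 3.
For i ≥ 2, a[i] depends only on (i - 2) mod 3. (785 - 2) mod 3 = 0, so a[785] = a[2] = 0.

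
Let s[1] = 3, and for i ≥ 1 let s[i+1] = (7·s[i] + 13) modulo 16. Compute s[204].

10

Listing terms: s[1] = 3; s[2] = 2; s[3] = 11; s[4] = 10; s[5] = 3.
Since s[5] = s[1] = 3, the sequence is periodic with period 4.
So s[204] = s[1 + ((204-1) mod 4)] = s[4] = 10.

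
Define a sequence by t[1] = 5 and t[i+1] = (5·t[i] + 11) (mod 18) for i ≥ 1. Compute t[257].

Computing terms: t[1] = 5, t[2] = 0, t[3] = 11, t[4] = 12, t[5] = 17, t[6] = 6, t[7] = 5.
Since t[7] = t[1] = 5, the sequence is periodic with period 6.
So t[257] = t[1 + ((257-1) mod 6)] = t[5] = 17.

17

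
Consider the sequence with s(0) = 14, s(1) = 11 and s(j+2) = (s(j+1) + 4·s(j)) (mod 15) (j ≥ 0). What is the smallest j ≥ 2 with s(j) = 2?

8

Computing terms: s(0) = 14; s(1) = 11; s(2) = 7; s(3) = 6; s(4) = 4; s(5) = 13; s(6) = 14; s(7) = 6; s(8) = 2; s(9) = 11; s(10) = 4; s(11) = 3; s(12) = 4; s(13) = 1; s(14) = 2; s(15) = 6; s(16) = 14; s(17) = 8; s(18) = 4; s(19) = 6; s(20) = 7; s(21) = 1; s(22) = 14; s(23) = 3; s(24) = 14; s(25) = 11.
Since (s(24), s(25)) = (s(0), s(1)) = (14, 11) (two consecutive terms determine the rest), the sequence is periodic with period 24.
The value 2 first appears (with j ≥ 2) at s(8).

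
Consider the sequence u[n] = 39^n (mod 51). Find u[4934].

u[1] = 39; u[2] = 42; u[3] = 6; u[4] = 30; u[5] = 48; u[6] = 36; u[7] = 27; u[8] = 33; u[9] = 12; u[10] = 9; u[11] = 45; u[12] = 21; u[13] = 3; u[14] = 15; u[15] = 24; u[16] = 18; u[17] = 39.
The sequence repeats with period 16.
(4934 - 1) mod 16 = 5, so u[4934] = u[6] = 36.

36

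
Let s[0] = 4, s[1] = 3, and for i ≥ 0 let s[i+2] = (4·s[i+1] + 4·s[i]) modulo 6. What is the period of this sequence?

s[0] = 4, s[1] = 3, s[2] = 4, s[3] = 4, s[4] = 2, s[5] = 0, s[6] = 2, s[7] = 2, s[8] = 4, s[9] = 0, s[10] = 4, s[11] = 4.
Since (s[10], s[11]) = (s[2], s[3]) = (4, 4) (two consecutive terms determine the rest), the sequence is eventually periodic: after a pre-period of length 2 it cycles with period 8.

8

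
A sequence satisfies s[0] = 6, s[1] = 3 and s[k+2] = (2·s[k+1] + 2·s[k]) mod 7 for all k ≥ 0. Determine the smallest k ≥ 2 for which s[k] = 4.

2

We have s[0] = 6, s[1] = 3, s[2] = 4, s[3] = 0, s[4] = 1, s[5] = 2, s[6] = 6, s[7] = 2, s[8] = 2, s[9] = 1, s[10] = 6, s[11] = 0, s[12] = 5, s[13] = 3, s[14] = 2, s[15] = 3, s[16] = 3, s[17] = 5, s[18] = 2, s[19] = 0, s[20] = 4, s[21] = 1, s[22] = 3, s[23] = 1, s[24] = 1, s[25] = 4, s[26] = 3, s[27] = 0, s[28] = 6, s[29] = 5, s[30] = 1, s[31] = 5, s[32] = 5, s[33] = 6, s[34] = 1, s[35] = 0, s[36] = 2, s[37] = 4, s[38] = 5, s[39] = 4, s[40] = 4, s[41] = 2, s[42] = 5, s[43] = 0, s[44] = 3, s[45] = 6, s[46] = 4, s[47] = 6, s[48] = 6, s[49] = 3.
Since (s[48], s[49]) = (s[0], s[1]) = (6, 3) (two consecutive terms determine the rest), the sequence is periodic with period 48.
The value 4 first appears (with k ≥ 2) at s[2].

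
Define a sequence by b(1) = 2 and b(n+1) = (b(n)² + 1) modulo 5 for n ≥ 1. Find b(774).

1

Listing terms: b(1) = 2,  b(2) = 0,  b(3) = 1,  b(4) = 2.
Since b(4) = b(1) = 2, the sequence is periodic with period 3.
So b(774) = b(1 + ((774-1) mod 3)) = b(3) = 1.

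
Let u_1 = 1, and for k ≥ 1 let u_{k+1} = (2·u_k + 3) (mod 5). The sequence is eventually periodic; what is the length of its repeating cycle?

We have u_1 = 1,  u_2 = 0,  u_3 = 3,  u_4 = 4,  u_5 = 1.
The sequence repeats with period 4.

4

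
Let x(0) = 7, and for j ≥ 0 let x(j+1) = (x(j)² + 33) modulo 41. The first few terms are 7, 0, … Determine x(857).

We have x(0) = 7, x(1) = 0, x(2) = 33, x(3) = 15, x(4) = 12, x(5) = 13, x(6) = 38, x(7) = 1, x(8) = 34, x(9) = 0.
Since x(9) = x(1) = 0, the sequence is eventually periodic: after a pre-period of length 1 it cycles with period 8.
For j ≥ 1, x(j) depends only on (j - 1) mod 8. (857 - 1) mod 8 = 0, so x(857) = x(1) = 0.

0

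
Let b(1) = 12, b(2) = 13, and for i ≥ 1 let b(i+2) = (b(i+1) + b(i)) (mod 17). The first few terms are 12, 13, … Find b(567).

13

b(1) = 12,  b(2) = 13,  b(3) = 8,  b(4) = 4,  b(5) = 12,  b(6) = 16,  b(7) = 11,  b(8) = 10,  b(9) = 4,  b(10) = 14,  b(11) = 1,  b(12) = 15,  b(13) = 16,  b(14) = 14,  b(15) = 13,  b(16) = 10,  b(17) = 6,  b(18) = 16,  b(19) = 5,  b(20) = 4,  b(21) = 9,  b(22) = 13,  b(23) = 5,  b(24) = 1,  b(25) = 6,  b(26) = 7,  b(27) = 13,  b(28) = 3,  b(29) = 16,  b(30) = 2,  b(31) = 1,  b(32) = 3,  b(33) = 4,  b(34) = 7,  b(35) = 11,  b(36) = 1,  b(37) = 12,  b(38) = 13.
The sequence repeats with period 36.
(567 - 1) mod 36 = 26, so b(567) = b(27) = 13.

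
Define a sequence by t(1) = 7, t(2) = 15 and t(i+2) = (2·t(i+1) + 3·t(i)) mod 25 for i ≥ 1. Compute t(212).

7

t(1) = 7; t(2) = 15; t(3) = 1; t(4) = 22; t(5) = 22; t(6) = 10; t(7) = 11; t(8) = 2; t(9) = 12; t(10) = 5; t(11) = 21; t(12) = 7; t(13) = 2; t(14) = 0; t(15) = 6; t(16) = 12; t(17) = 17; t(18) = 20; t(19) = 16; t(20) = 17; t(21) = 7; t(22) = 15.
The sequence repeats with period 20.
(212 - 1) mod 20 = 11, so t(212) = t(12) = 7.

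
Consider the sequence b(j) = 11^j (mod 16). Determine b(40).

1

Listing terms: b(1) = 11,  b(2) = 9,  b(3) = 3,  b(4) = 1,  b(5) = 11.
The sequence repeats with period 4.
So b(40) = b(1 + ((40-1) mod 4)) = b(4) = 1.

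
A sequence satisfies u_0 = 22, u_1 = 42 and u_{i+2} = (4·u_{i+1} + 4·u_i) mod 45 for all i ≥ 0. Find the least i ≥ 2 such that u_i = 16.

11

Computing terms: u_0 = 22, u_1 = 42, u_2 = 31, u_3 = 22, u_4 = 32, u_5 = 36, u_6 = 2, u_7 = 17, u_8 = 31, u_9 = 12, u_{10} = 37, u_{11} = 16, u_{12} = 32, u_{13} = 12, u_{14} = 41, u_{15} = 32, u_{16} = 22, u_{17} = 36, u_{18} = 7, u_{19} = 37, u_{20} = 41, u_{21} = 42, u_{22} = 17, u_{23} = 11, u_{24} = 22, u_{25} = 42.
The sequence repeats with period 24.
The value 16 first appears (with i ≥ 2) at u_{11}.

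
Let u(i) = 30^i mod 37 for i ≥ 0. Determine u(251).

21

Listing terms: u(0) = 1,  u(1) = 30,  u(2) = 12,  u(3) = 27,  u(4) = 33,  u(5) = 28,  u(6) = 26,  u(7) = 3,  u(8) = 16,  u(9) = 36,  u(10) = 7,  u(11) = 25,  u(12) = 10,  u(13) = 4,  u(14) = 9,  u(15) = 11,  u(16) = 34,  u(17) = 21,  u(18) = 1.
Since u(18) = u(0) = 1, the sequence is periodic with period 18.
So u(251) = u(0 + ((251-0) mod 18)) = u(17) = 21.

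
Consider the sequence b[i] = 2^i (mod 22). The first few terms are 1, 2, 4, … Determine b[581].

b[0] = 1,  b[1] = 2,  b[2] = 4,  b[3] = 8,  b[4] = 16,  b[5] = 10,  b[6] = 20,  b[7] = 18,  b[8] = 14,  b[9] = 6,  b[10] = 12,  b[11] = 2.
Since b[11] = b[1] = 2, the sequence is eventually periodic: after a pre-period of length 1 it cycles with period 10.
For i ≥ 1, b[i] depends only on (i - 1) mod 10. (581 - 1) mod 10 = 0, so b[581] = b[1] = 2.

2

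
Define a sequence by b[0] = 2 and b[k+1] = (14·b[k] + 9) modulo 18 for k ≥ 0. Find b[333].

7

b[0] = 2,  b[1] = 1,  b[2] = 5,  b[3] = 7,  b[4] = 17,  b[5] = 13,  b[6] = 11,  b[7] = 1.
Since b[7] = b[1] = 1, the sequence is eventually periodic: after a pre-period of length 1 it cycles with period 6.
For k ≥ 1, b[k] depends only on (k - 1) mod 6. (333 - 1) mod 6 = 2, so b[333] = b[3] = 7.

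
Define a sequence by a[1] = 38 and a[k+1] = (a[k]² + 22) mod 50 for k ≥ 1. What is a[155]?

a[1] = 38,  a[2] = 16,  a[3] = 28,  a[4] = 6,  a[5] = 8,  a[6] = 36,  a[7] = 18,  a[8] = 46,  a[9] = 38.
The sequence repeats with period 8.
So a[155] = a[1 + ((155-1) mod 8)] = a[3] = 28.

28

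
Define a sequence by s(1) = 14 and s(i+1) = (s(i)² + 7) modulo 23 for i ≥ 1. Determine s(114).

s(1) = 14,  s(2) = 19,  s(3) = 0,  s(4) = 7,  s(5) = 10,  s(6) = 15,  s(7) = 2,  s(8) = 11,  s(9) = 13,  s(10) = 15.
Since s(10) = s(6) = 15, the sequence is eventually periodic: after a pre-period of length 5 it cycles with period 4.
For i ≥ 6, s(i) depends only on (i - 6) mod 4. (114 - 6) mod 4 = 0, so s(114) = s(6) = 15.

15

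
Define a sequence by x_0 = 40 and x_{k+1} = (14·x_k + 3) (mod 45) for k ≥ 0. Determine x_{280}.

We have x_0 = 40, x_1 = 23, x_2 = 10, x_3 = 8, x_4 = 25, x_5 = 38, x_6 = 40.
The sequence repeats with period 6.
So x_{280} = x_{0 + ((280-0) mod 6)} = x_4 = 25.

25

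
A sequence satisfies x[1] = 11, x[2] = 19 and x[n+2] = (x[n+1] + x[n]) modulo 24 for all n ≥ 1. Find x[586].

Computing terms: x[1] = 11,  x[2] = 19,  x[3] = 6,  x[4] = 1,  x[5] = 7,  x[6] = 8,  x[7] = 15,  x[8] = 23,  x[9] = 14,  x[10] = 13,  x[11] = 3,  x[12] = 16,  x[13] = 19,  x[14] = 11,  x[15] = 6,  x[16] = 17,  x[17] = 23,  x[18] = 16,  x[19] = 15,  x[20] = 7,  x[21] = 22,  x[22] = 5,  x[23] = 3,  x[24] = 8,  x[25] = 11,  x[26] = 19.
Since (x[25], x[26]) = (x[1], x[2]) = (11, 19) (two consecutive terms determine the rest), the sequence is periodic with period 24.
(586 - 1) mod 24 = 9, so x[586] = x[10] = 13.

13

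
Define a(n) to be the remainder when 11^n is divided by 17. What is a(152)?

a(0) = 1,  a(1) = 11,  a(2) = 2,  a(3) = 5,  a(4) = 4,  a(5) = 10,  a(6) = 8,  a(7) = 3,  a(8) = 16,  a(9) = 6,  a(10) = 15,  a(11) = 12,  a(12) = 13,  a(13) = 7,  a(14) = 9,  a(15) = 14,  a(16) = 1.
Since a(16) = a(0) = 1, the sequence is periodic with period 16.
So a(152) = a(0 + ((152-0) mod 16)) = a(8) = 16.

16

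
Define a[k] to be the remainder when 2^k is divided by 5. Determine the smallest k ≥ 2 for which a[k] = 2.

5

We have a[1] = 2; a[2] = 4; a[3] = 3; a[4] = 1; a[5] = 2.
The sequence repeats with period 4.
The value 2 next appears (with k ≥ 2) at a[5].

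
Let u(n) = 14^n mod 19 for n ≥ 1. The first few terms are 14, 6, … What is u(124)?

16

u(1) = 14,  u(2) = 6,  u(3) = 8,  u(4) = 17,  u(5) = 10,  u(6) = 7,  u(7) = 3,  u(8) = 4,  u(9) = 18,  u(10) = 5,  u(11) = 13,  u(12) = 11,  u(13) = 2,  u(14) = 9,  u(15) = 12,  u(16) = 16,  u(17) = 15,  u(18) = 1,  u(19) = 14.
Since u(19) = u(1) = 14, the sequence is periodic with period 18.
So u(124) = u(1 + ((124-1) mod 18)) = u(16) = 16.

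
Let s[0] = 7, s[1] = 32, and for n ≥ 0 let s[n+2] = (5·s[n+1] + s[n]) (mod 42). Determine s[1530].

Listing terms: s[0] = 7; s[1] = 32; s[2] = 41; s[3] = 27; s[4] = 8; s[5] = 25; s[6] = 7; s[7] = 18; s[8] = 13; s[9] = 41; s[10] = 8; s[11] = 39; s[12] = 35; s[13] = 4; s[14] = 13; s[15] = 27; s[16] = 22; s[17] = 11; s[18] = 35; s[19] = 18; s[20] = 41; s[21] = 13; s[22] = 22; s[23] = 39; s[24] = 7; s[25] = 32.
The sequence repeats with period 24.
(1530 - 0) mod 24 = 18, so s[1530] = s[18] = 35.

35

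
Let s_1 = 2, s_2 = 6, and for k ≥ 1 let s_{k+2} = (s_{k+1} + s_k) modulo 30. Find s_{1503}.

s_1 = 2; s_2 = 6; s_3 = 8; s_4 = 14; s_5 = 22; s_6 = 6; s_7 = 28; s_8 = 4; s_9 = 2; s_{10} = 6.
Since (s_9, s_{10}) = (s_1, s_2) = (2, 6) (two consecutive terms determine the rest), the sequence is periodic with period 8.
(1503 - 1) mod 8 = 6, so s_{1503} = s_7 = 28.

28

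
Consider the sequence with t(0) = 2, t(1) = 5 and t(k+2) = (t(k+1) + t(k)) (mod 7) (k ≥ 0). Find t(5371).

2

Listing terms: t(0) = 2; t(1) = 5; t(2) = 0; t(3) = 5; t(4) = 5; t(5) = 3; t(6) = 1; t(7) = 4; t(8) = 5; t(9) = 2; t(10) = 0; t(11) = 2; t(12) = 2; t(13) = 4; t(14) = 6; t(15) = 3; t(16) = 2; t(17) = 5.
Since (t(16), t(17)) = (t(0), t(1)) = (2, 5) (two consecutive terms determine the rest), the sequence is periodic with period 16.
So t(5371) = t(0 + ((5371-0) mod 16)) = t(11) = 2.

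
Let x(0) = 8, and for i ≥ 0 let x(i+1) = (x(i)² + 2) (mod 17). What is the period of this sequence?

4

Computing terms: x(0) = 8, x(1) = 15, x(2) = 6, x(3) = 4, x(4) = 1, x(5) = 3, x(6) = 11, x(7) = 4.
Since x(7) = x(3) = 4, the sequence is eventually periodic: after a pre-period of length 3 it cycles with period 4.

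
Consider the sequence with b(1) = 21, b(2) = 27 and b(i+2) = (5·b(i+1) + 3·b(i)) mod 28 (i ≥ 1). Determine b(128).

27

We have b(1) = 21, b(2) = 27, b(3) = 2, b(4) = 7, b(5) = 13, b(6) = 2, b(7) = 21, b(8) = 27.
Since (b(7), b(8)) = (b(1), b(2)) = (21, 27) (two consecutive terms determine the rest), the sequence is periodic with period 6.
(128 - 1) mod 6 = 1, so b(128) = b(2) = 27.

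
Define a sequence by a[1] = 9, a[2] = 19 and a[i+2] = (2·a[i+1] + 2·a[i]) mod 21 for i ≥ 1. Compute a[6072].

17

a[1] = 9,  a[2] = 19,  a[3] = 14,  a[4] = 3,  a[5] = 13,  a[6] = 11,  a[7] = 6,  a[8] = 13,  a[9] = 17,  a[10] = 18,  a[11] = 7,  a[12] = 8,  a[13] = 9,  a[14] = 13,  a[15] = 2,  a[16] = 9,  a[17] = 1,  a[18] = 20,  a[19] = 0,  a[20] = 19,  a[21] = 17,  a[22] = 9,  a[23] = 10,  a[24] = 17,  a[25] = 12,  a[26] = 16,  a[27] = 14,  a[28] = 18,  a[29] = 1,  a[30] = 17,  a[31] = 15,  a[32] = 1,  a[33] = 11,  a[34] = 3,  a[35] = 7,  a[36] = 20,  a[37] = 12,  a[38] = 1,  a[39] = 5,  a[40] = 12,  a[41] = 13,  a[42] = 8,  a[43] = 0,  a[44] = 16,  a[45] = 11,  a[46] = 12,  a[47] = 4,  a[48] = 11,  a[49] = 9,  a[50] = 19.
Since (a[49], a[50]) = (a[1], a[2]) = (9, 19) (two consecutive terms determine the rest), the sequence is periodic with period 48.
(6072 - 1) mod 48 = 23, so a[6072] = a[24] = 17.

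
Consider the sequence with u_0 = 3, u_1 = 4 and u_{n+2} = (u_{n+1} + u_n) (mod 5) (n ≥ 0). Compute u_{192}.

3

Computing terms: u_0 = 3,  u_1 = 4,  u_2 = 2,  u_3 = 1,  u_4 = 3,  u_5 = 4.
The sequence repeats with period 4.
So u_{192} = u_{0 + ((192-0) mod 4)} = u_0 = 3.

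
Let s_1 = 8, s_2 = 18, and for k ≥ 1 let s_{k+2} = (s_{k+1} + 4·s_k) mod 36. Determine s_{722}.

18

Listing terms: s_1 = 8,  s_2 = 18,  s_3 = 14,  s_4 = 14,  s_5 = 34,  s_6 = 18,  s_7 = 10,  s_8 = 10,  s_9 = 14,  s_{10} = 18,  s_{11} = 2,  s_{12} = 2,  s_{13} = 10,  s_{14} = 18,  s_{15} = 22,  s_{16} = 22,  s_{17} = 2,  s_{18} = 18,  s_{19} = 26,  s_{20} = 26,  s_{21} = 22,  s_{22} = 18,  s_{23} = 34,  s_{24} = 34,  s_{25} = 26,  s_{26} = 18,  s_{27} = 14.
Since (s_{26}, s_{27}) = (s_2, s_3) = (18, 14) (two consecutive terms determine the rest), the sequence is eventually periodic: after a pre-period of length 1 it cycles with period 24.
For k ≥ 2, s_k depends only on (k - 2) mod 24. (722 - 2) mod 24 = 0, so s_{722} = s_2 = 18.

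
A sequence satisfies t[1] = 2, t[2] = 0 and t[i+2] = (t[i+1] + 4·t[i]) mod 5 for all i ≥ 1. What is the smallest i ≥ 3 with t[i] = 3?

3

t[1] = 2; t[2] = 0; t[3] = 3; t[4] = 3; t[5] = 0; t[6] = 2; t[7] = 2; t[8] = 0.
The sequence repeats with period 6.
The value 3 first appears (with i ≥ 3) at t[3].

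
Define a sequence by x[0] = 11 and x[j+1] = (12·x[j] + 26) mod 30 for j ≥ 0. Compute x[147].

20

Listing terms: x[0] = 11, x[1] = 8, x[2] = 2, x[3] = 20, x[4] = 26, x[5] = 8.
Since x[5] = x[1] = 8, the sequence is eventually periodic: after a pre-period of length 1 it cycles with period 4.
For j ≥ 1, x[j] depends only on (j - 1) mod 4. (147 - 1) mod 4 = 2, so x[147] = x[3] = 20.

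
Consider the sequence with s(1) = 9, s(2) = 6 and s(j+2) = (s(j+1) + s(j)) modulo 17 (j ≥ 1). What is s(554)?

8

Listing terms: s(1) = 9, s(2) = 6, s(3) = 15, s(4) = 4, s(5) = 2, s(6) = 6, s(7) = 8, s(8) = 14, s(9) = 5, s(10) = 2, s(11) = 7, s(12) = 9, s(13) = 16, s(14) = 8, s(15) = 7, s(16) = 15, s(17) = 5, s(18) = 3, s(19) = 8, s(20) = 11, s(21) = 2, s(22) = 13, s(23) = 15, s(24) = 11, s(25) = 9, s(26) = 3, s(27) = 12, s(28) = 15, s(29) = 10, s(30) = 8, s(31) = 1, s(32) = 9, s(33) = 10, s(34) = 2, s(35) = 12, s(36) = 14, s(37) = 9, s(38) = 6.
The sequence repeats with period 36.
(554 - 1) mod 36 = 13, so s(554) = s(14) = 8.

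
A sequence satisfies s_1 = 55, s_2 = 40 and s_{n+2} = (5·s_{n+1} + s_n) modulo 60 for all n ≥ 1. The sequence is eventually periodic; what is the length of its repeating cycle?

s_1 = 55, s_2 = 40, s_3 = 15, s_4 = 55, s_5 = 50, s_6 = 5, s_7 = 15, s_8 = 20, s_9 = 55, s_{10} = 55, s_{11} = 30, s_{12} = 25, s_{13} = 35, s_{14} = 20, s_{15} = 15, s_{16} = 35, s_{17} = 10, s_{18} = 25, s_{19} = 15, s_{20} = 40, s_{21} = 35, s_{22} = 35, s_{23} = 30, s_{24} = 5, s_{25} = 55, s_{26} = 40.
Since (s_{25}, s_{26}) = (s_1, s_2) = (55, 40) (two consecutive terms determine the rest), the sequence is periodic with period 24.

24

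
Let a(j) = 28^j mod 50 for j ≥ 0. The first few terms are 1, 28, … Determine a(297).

38

Listing terms: a(0) = 1; a(1) = 28; a(2) = 34; a(3) = 2; a(4) = 6; a(5) = 18; a(6) = 4; a(7) = 12; a(8) = 36; a(9) = 8; a(10) = 24; a(11) = 22; a(12) = 16; a(13) = 48; a(14) = 44; a(15) = 32; a(16) = 46; a(17) = 38; a(18) = 14; a(19) = 42; a(20) = 26; a(21) = 28.
Since a(21) = a(1) = 28, the sequence is eventually periodic: after a pre-period of length 1 it cycles with period 20.
For j ≥ 1, a(j) depends only on (j - 1) mod 20. (297 - 1) mod 20 = 16, so a(297) = a(17) = 38.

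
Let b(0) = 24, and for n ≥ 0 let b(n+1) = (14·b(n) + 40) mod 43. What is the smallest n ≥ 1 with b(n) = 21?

5

We have b(0) = 24,  b(1) = 32,  b(2) = 15,  b(3) = 35,  b(4) = 14,  b(5) = 21,  b(6) = 33,  b(7) = 29,  b(8) = 16,  b(9) = 6,  b(10) = 38,  b(11) = 13,  b(12) = 7,  b(13) = 9,  b(14) = 37,  b(15) = 42,  b(16) = 26,  b(17) = 17,  b(18) = 20,  b(19) = 19,  b(20) = 5,  b(21) = 24.
The sequence repeats with period 21.
The value 21 first appears (with n ≥ 1) at b(5).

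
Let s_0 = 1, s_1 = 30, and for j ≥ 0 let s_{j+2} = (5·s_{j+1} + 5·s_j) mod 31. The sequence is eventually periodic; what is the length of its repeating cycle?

We have s_0 = 1; s_1 = 30; s_2 = 0; s_3 = 26; s_4 = 6; s_5 = 5; s_6 = 24; s_7 = 21; s_8 = 8; s_9 = 21; s_{10} = 21; s_{11} = 24; s_{12} = 8; s_{13} = 5; s_{14} = 3; s_{15} = 9; s_{16} = 29; s_{17} = 4; s_{18} = 10; s_{19} = 8; s_{20} = 28; s_{21} = 25; s_{22} = 17; s_{23} = 24; s_{24} = 19; s_{25} = 29; s_{26} = 23; s_{27} = 12; s_{28} = 20; s_{29} = 5; s_{30} = 1; s_{31} = 30.
Since (s_{30}, s_{31}) = (s_0, s_1) = (1, 30) (two consecutive terms determine the rest), the sequence is periodic with period 30.

30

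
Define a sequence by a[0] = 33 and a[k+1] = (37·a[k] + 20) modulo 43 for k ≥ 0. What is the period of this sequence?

We have a[0] = 33; a[1] = 37; a[2] = 13; a[3] = 28; a[4] = 24; a[5] = 5; a[6] = 33.
Since a[6] = a[0] = 33, the sequence is periodic with period 6.

6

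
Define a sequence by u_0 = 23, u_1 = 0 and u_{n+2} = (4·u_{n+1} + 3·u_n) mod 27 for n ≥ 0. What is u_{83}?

24

Listing terms: u_0 = 23,  u_1 = 0,  u_2 = 15,  u_3 = 6,  u_4 = 15,  u_5 = 24,  u_6 = 6,  u_7 = 15.
Since (u_6, u_7) = (u_3, u_4) = (6, 15) (two consecutive terms determine the rest), the sequence is eventually periodic: after a pre-period of length 3 it cycles with period 3.
For n ≥ 3, u_n depends only on (n - 3) mod 3. (83 - 3) mod 3 = 2, so u_{83} = u_5 = 24.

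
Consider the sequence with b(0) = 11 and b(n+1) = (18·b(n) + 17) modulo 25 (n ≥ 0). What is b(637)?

b(0) = 11,  b(1) = 15,  b(2) = 12,  b(3) = 8,  b(4) = 11.
Since b(4) = b(0) = 11, the sequence is periodic with period 4.
So b(637) = b(0 + ((637-0) mod 4)) = b(1) = 15.

15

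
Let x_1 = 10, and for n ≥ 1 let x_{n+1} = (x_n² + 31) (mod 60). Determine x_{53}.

56

Listing terms: x_1 = 10,  x_2 = 11,  x_3 = 32,  x_4 = 35,  x_5 = 56,  x_6 = 47,  x_7 = 20,  x_8 = 11.
Since x_8 = x_2 = 11, the sequence is eventually periodic: after a pre-period of length 1 it cycles with period 6.
For n ≥ 2, x_n depends only on (n - 2) mod 6. (53 - 2) mod 6 = 3, so x_{53} = x_5 = 56.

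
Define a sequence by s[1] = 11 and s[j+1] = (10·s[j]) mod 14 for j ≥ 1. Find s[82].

s[1] = 11, s[2] = 12, s[3] = 8, s[4] = 10, s[5] = 2, s[6] = 6, s[7] = 4, s[8] = 12.
Since s[8] = s[2] = 12, the sequence is eventually periodic: after a pre-period of length 1 it cycles with period 6.
For j ≥ 2, s[j] depends only on (j - 2) mod 6. (82 - 2) mod 6 = 2, so s[82] = s[4] = 10.

10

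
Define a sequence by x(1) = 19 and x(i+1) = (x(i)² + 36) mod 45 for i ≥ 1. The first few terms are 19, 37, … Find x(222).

10

Computing terms: x(1) = 19,  x(2) = 37,  x(3) = 10,  x(4) = 1,  x(5) = 37.
Since x(5) = x(2) = 37, the sequence is eventually periodic: after a pre-period of length 1 it cycles with period 3.
For i ≥ 2, x(i) depends only on (i - 2) mod 3. (222 - 2) mod 3 = 1, so x(222) = x(3) = 10.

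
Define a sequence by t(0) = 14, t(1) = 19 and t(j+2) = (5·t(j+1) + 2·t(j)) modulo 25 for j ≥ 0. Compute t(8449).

Listing terms: t(0) = 14, t(1) = 19, t(2) = 23, t(3) = 3, t(4) = 11, t(5) = 11, t(6) = 2, t(7) = 7, t(8) = 14, t(9) = 9, t(10) = 23, t(11) = 8, t(12) = 11, t(13) = 21, t(14) = 2, t(15) = 2, t(16) = 14, t(17) = 24, t(18) = 23, t(19) = 13, t(20) = 11, t(21) = 6, t(22) = 2, t(23) = 22, t(24) = 14, t(25) = 14, t(26) = 23, t(27) = 18, t(28) = 11, t(29) = 16, t(30) = 2, t(31) = 17, t(32) = 14, t(33) = 4, t(34) = 23, t(35) = 23, t(36) = 11, t(37) = 1, t(38) = 2, t(39) = 12, t(40) = 14, t(41) = 19.
Since (t(40), t(41)) = (t(0), t(1)) = (14, 19) (two consecutive terms determine the rest), the sequence is periodic with period 40.
So t(8449) = t(0 + ((8449-0) mod 40)) = t(9) = 9.

9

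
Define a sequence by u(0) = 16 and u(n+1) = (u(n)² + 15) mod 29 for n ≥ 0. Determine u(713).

28

u(0) = 16, u(1) = 10, u(2) = 28, u(3) = 16.
Since u(3) = u(0) = 16, the sequence is periodic with period 3.
(713 - 0) mod 3 = 2, so u(713) = u(2) = 28.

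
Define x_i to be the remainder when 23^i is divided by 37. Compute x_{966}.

36

Computing terms: x_0 = 1,  x_1 = 23,  x_2 = 11,  x_3 = 31,  x_4 = 10,  x_5 = 8,  x_6 = 36,  x_7 = 14,  x_8 = 26,  x_9 = 6,  x_{10} = 27,  x_{11} = 29,  x_{12} = 1.
Since x_{12} = x_0 = 1, the sequence is periodic with period 12.
(966 - 0) mod 12 = 6, so x_{966} = x_6 = 36.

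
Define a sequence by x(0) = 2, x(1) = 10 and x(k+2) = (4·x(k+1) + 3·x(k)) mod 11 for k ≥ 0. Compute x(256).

x(0) = 2; x(1) = 10; x(2) = 2; x(3) = 5; x(4) = 4; x(5) = 9; x(6) = 4; x(7) = 10; x(8) = 8; x(9) = 7; x(10) = 8; x(11) = 9; x(12) = 5; x(13) = 3; x(14) = 5; x(15) = 7; x(16) = 10; x(17) = 6; x(18) = 10; x(19) = 3; x(20) = 9; x(21) = 1; x(22) = 9; x(23) = 6; x(24) = 7; x(25) = 2; x(26) = 7; x(27) = 1; x(28) = 3; x(29) = 4; x(30) = 3; x(31) = 2; x(32) = 6; x(33) = 8; x(34) = 6; x(35) = 4; x(36) = 1; x(37) = 5; x(38) = 1; x(39) = 8; x(40) = 2; x(41) = 10.
Since (x(40), x(41)) = (x(0), x(1)) = (2, 10) (two consecutive terms determine the rest), the sequence is periodic with period 40.
(256 - 0) mod 40 = 16, so x(256) = x(16) = 10.

10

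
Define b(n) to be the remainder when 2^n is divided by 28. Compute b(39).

8

b(0) = 1, b(1) = 2, b(2) = 4, b(3) = 8, b(4) = 16, b(5) = 4.
Since b(5) = b(2) = 4, the sequence is eventually periodic: after a pre-period of length 2 it cycles with period 3.
For n ≥ 2, b(n) depends only on (n - 2) mod 3. (39 - 2) mod 3 = 1, so b(39) = b(3) = 8.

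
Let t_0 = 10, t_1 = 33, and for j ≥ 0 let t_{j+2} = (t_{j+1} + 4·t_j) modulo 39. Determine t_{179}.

22

Listing terms: t_0 = 10; t_1 = 33; t_2 = 34; t_3 = 10; t_4 = 29; t_5 = 30; t_6 = 29; t_7 = 32; t_8 = 31; t_9 = 3; t_{10} = 10; t_{11} = 22; t_{12} = 23; t_{13} = 33; t_{14} = 8; t_{15} = 23; t_{16} = 16; t_{17} = 30; t_{18} = 16; t_{19} = 19; t_{20} = 5; t_{21} = 3; t_{22} = 23; t_{23} = 35; t_{24} = 10; t_{25} = 33.
Since (t_{24}, t_{25}) = (t_0, t_1) = (10, 33) (two consecutive terms determine the rest), the sequence is periodic with period 24.
(179 - 0) mod 24 = 11, so t_{179} = t_{11} = 22.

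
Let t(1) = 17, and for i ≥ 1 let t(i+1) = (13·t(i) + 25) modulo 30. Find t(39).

13

Listing terms: t(1) = 17, t(2) = 6, t(3) = 13, t(4) = 14, t(5) = 27, t(6) = 16, t(7) = 23, t(8) = 24, t(9) = 7, t(10) = 26, t(11) = 3, t(12) = 4, t(13) = 17.
Since t(13) = t(1) = 17, the sequence is periodic with period 12.
So t(39) = t(1 + ((39-1) mod 12)) = t(3) = 13.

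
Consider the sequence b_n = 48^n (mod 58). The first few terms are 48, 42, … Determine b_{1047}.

Computing terms: b_1 = 48; b_2 = 42; b_3 = 44; b_4 = 24; b_5 = 50; b_6 = 22; b_7 = 12; b_8 = 54; b_9 = 40; b_{10} = 6; b_{11} = 56; b_{12} = 20; b_{13} = 32; b_{14} = 28; b_{15} = 10; b_{16} = 16; b_{17} = 14; b_{18} = 34; b_{19} = 8; b_{20} = 36; b_{21} = 46; b_{22} = 4; b_{23} = 18; b_{24} = 52; b_{25} = 2; b_{26} = 38; b_{27} = 26; b_{28} = 30; b_{29} = 48.
The sequence repeats with period 28.
So b_{1047} = b_{1 + ((1047-1) mod 28)} = b_{11} = 56.

56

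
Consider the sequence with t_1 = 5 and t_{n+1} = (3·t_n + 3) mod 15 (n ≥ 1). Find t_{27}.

12

t_1 = 5; t_2 = 3; t_3 = 12; t_4 = 9; t_5 = 0; t_6 = 3.
Since t_6 = t_2 = 3, the sequence is eventually periodic: after a pre-period of length 1 it cycles with period 4.
For n ≥ 2, t_n depends only on (n - 2) mod 4. (27 - 2) mod 4 = 1, so t_{27} = t_3 = 12.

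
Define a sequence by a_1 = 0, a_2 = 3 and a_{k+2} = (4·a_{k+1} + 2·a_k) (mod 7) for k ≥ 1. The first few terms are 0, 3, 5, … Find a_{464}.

3

a_1 = 0; a_2 = 3; a_3 = 5; a_4 = 5; a_5 = 2; a_6 = 4; a_7 = 6; a_8 = 4; a_9 = 0; a_{10} = 1; a_{11} = 4; a_{12} = 4; a_{13} = 3; a_{14} = 6; a_{15} = 2; a_{16} = 6; a_{17} = 0; a_{18} = 5; a_{19} = 6; a_{20} = 6; a_{21} = 1; a_{22} = 2; a_{23} = 3; a_{24} = 2; a_{25} = 0; a_{26} = 4; a_{27} = 2; a_{28} = 2; a_{29} = 5; a_{30} = 3; a_{31} = 1; a_{32} = 3; a_{33} = 0; a_{34} = 6; a_{35} = 3; a_{36} = 3; a_{37} = 4; a_{38} = 1; a_{39} = 5; a_{40} = 1; a_{41} = 0; a_{42} = 2; a_{43} = 1; a_{44} = 1; a_{45} = 6; a_{46} = 5; a_{47} = 4; a_{48} = 5; a_{49} = 0; a_{50} = 3.
Since (a_{49}, a_{50}) = (a_1, a_2) = (0, 3) (two consecutive terms determine the rest), the sequence is periodic with period 48.
So a_{464} = a_{1 + ((464-1) mod 48)} = a_{32} = 3.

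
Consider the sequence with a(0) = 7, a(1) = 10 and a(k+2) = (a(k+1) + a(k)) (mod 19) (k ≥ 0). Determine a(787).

13

We have a(0) = 7; a(1) = 10; a(2) = 17; a(3) = 8; a(4) = 6; a(5) = 14; a(6) = 1; a(7) = 15; a(8) = 16; a(9) = 12; a(10) = 9; a(11) = 2; a(12) = 11; a(13) = 13; a(14) = 5; a(15) = 18; a(16) = 4; a(17) = 3; a(18) = 7; a(19) = 10.
The sequence repeats with period 18.
So a(787) = a(0 + ((787-0) mod 18)) = a(13) = 13.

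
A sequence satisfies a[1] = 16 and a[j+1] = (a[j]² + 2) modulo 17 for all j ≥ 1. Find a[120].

4

Computing terms: a[1] = 16, a[2] = 3, a[3] = 11, a[4] = 4, a[5] = 1, a[6] = 3.
Since a[6] = a[2] = 3, the sequence is eventually periodic: after a pre-period of length 1 it cycles with period 4.
For j ≥ 2, a[j] depends only on (j - 2) mod 4. (120 - 2) mod 4 = 2, so a[120] = a[4] = 4.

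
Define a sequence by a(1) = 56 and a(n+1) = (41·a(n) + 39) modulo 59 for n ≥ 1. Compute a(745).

24

Computing terms: a(1) = 56,  a(2) = 34,  a(3) = 17,  a(4) = 28,  a(5) = 7,  a(6) = 31,  a(7) = 12,  a(8) = 0,  a(9) = 39,  a(10) = 45,  a(11) = 55,  a(12) = 52,  a(13) = 47,  a(14) = 19,  a(15) = 51,  a(16) = 6,  a(17) = 49,  a(18) = 42,  a(19) = 50,  a(20) = 24,  a(21) = 20,  a(22) = 33,  a(23) = 35,  a(24) = 58,  a(25) = 57,  a(26) = 16,  a(27) = 46,  a(28) = 37,  a(29) = 22,  a(30) = 56.
The sequence repeats with period 29.
So a(745) = a(1 + ((745-1) mod 29)) = a(20) = 24.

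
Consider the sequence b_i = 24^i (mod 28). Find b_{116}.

16

Computing terms: b_1 = 24, b_2 = 16, b_3 = 20, b_4 = 4, b_5 = 12, b_6 = 8, b_7 = 24.
The sequence repeats with period 6.
So b_{116} = b_{1 + ((116-1) mod 6)} = b_2 = 16.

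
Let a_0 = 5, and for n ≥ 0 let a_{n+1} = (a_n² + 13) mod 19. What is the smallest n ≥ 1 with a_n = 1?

Listing terms: a_0 = 5; a_1 = 0; a_2 = 13; a_3 = 11; a_4 = 1; a_5 = 14; a_6 = 0.
Since a_6 = a_1 = 0, the sequence is eventually periodic: after a pre-period of length 1 it cycles with period 5.
The value 1 first appears (with n ≥ 1) at a_4.

4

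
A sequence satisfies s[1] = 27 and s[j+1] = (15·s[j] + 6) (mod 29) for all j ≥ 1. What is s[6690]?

s[1] = 27, s[2] = 5, s[3] = 23, s[4] = 3, s[5] = 22, s[6] = 17, s[7] = 0, s[8] = 6, s[9] = 9, s[10] = 25, s[11] = 4, s[12] = 8, s[13] = 10, s[14] = 11, s[15] = 26, s[16] = 19, s[17] = 1, s[18] = 21, s[19] = 2, s[20] = 7, s[21] = 24, s[22] = 18, s[23] = 15, s[24] = 28, s[25] = 20, s[26] = 16, s[27] = 14, s[28] = 13, s[29] = 27.
Since s[29] = s[1] = 27, the sequence is periodic with period 28.
(6690 - 1) mod 28 = 25, so s[6690] = s[26] = 16.

16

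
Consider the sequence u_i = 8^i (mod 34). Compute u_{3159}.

Listing terms: u_1 = 8; u_2 = 30; u_3 = 2; u_4 = 16; u_5 = 26; u_6 = 4; u_7 = 32; u_8 = 18; u_9 = 8.
The sequence repeats with period 8.
(3159 - 1) mod 8 = 6, so u_{3159} = u_7 = 32.

32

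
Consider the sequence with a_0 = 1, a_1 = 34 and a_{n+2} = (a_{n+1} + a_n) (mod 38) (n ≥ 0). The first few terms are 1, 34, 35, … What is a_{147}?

31

We have a_0 = 1,  a_1 = 34,  a_2 = 35,  a_3 = 31,  a_4 = 28,  a_5 = 21,  a_6 = 11,  a_7 = 32,  a_8 = 5,  a_9 = 37,  a_{10} = 4,  a_{11} = 3,  a_{12} = 7,  a_{13} = 10,  a_{14} = 17,  a_{15} = 27,  a_{16} = 6,  a_{17} = 33,  a_{18} = 1,  a_{19} = 34.
The sequence repeats with period 18.
So a_{147} = a_{0 + ((147-0) mod 18)} = a_3 = 31.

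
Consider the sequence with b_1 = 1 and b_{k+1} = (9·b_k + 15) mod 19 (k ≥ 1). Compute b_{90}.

9

b_1 = 1,  b_2 = 5,  b_3 = 3,  b_4 = 4,  b_5 = 13,  b_6 = 18,  b_7 = 6,  b_8 = 12,  b_9 = 9,  b_{10} = 1.
Since b_{10} = b_1 = 1, the sequence is periodic with period 9.
(90 - 1) mod 9 = 8, so b_{90} = b_9 = 9.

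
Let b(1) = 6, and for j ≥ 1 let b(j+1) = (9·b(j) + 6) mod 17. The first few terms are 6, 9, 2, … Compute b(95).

Computing terms: b(1) = 6; b(2) = 9; b(3) = 2; b(4) = 7; b(5) = 1; b(6) = 15; b(7) = 5; b(8) = 0; b(9) = 6.
The sequence repeats with period 8.
So b(95) = b(1 + ((95-1) mod 8)) = b(7) = 5.

5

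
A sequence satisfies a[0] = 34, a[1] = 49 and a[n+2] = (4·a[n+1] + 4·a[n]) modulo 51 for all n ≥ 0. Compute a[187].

6

Computing terms: a[0] = 34; a[1] = 49; a[2] = 26; a[3] = 45; a[4] = 29; a[5] = 41; a[6] = 25; a[7] = 9; a[8] = 34; a[9] = 19; a[10] = 8; a[11] = 6; a[12] = 5; a[13] = 44; a[14] = 43; a[15] = 42; a[16] = 34; a[17] = 49.
Since (a[16], a[17]) = (a[0], a[1]) = (34, 49) (two consecutive terms determine the rest), the sequence is periodic with period 16.
(187 - 0) mod 16 = 11, so a[187] = a[11] = 6.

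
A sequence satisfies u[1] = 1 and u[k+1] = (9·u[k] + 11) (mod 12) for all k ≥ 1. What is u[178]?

8

u[1] = 1,  u[2] = 8,  u[3] = 11,  u[4] = 2,  u[5] = 5,  u[6] = 8.
Since u[6] = u[2] = 8, the sequence is eventually periodic: after a pre-period of length 1 it cycles with period 4.
For k ≥ 2, u[k] depends only on (k - 2) mod 4. (178 - 2) mod 4 = 0, so u[178] = u[2] = 8.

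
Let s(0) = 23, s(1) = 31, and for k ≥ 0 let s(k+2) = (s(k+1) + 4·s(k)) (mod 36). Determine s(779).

Computing terms: s(0) = 23; s(1) = 31; s(2) = 15; s(3) = 31; s(4) = 19; s(5) = 35; s(6) = 3; s(7) = 35; s(8) = 11; s(9) = 7; s(10) = 15; s(11) = 7; s(12) = 31; s(13) = 23; s(14) = 3; s(15) = 23; s(16) = 35; s(17) = 19; s(18) = 15; s(19) = 19; s(20) = 7; s(21) = 11; s(22) = 3; s(23) = 11; s(24) = 23; s(25) = 31.
Since (s(24), s(25)) = (s(0), s(1)) = (23, 31) (two consecutive terms determine the rest), the sequence is periodic with period 24.
(779 - 0) mod 24 = 11, so s(779) = s(11) = 7.

7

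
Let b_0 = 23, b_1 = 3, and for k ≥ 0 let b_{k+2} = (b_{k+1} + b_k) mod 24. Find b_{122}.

2

Computing terms: b_0 = 23, b_1 = 3, b_2 = 2, b_3 = 5, b_4 = 7, b_5 = 12, b_6 = 19, b_7 = 7, b_8 = 2, b_9 = 9, b_{10} = 11, b_{11} = 20, b_{12} = 7, b_{13} = 3, b_{14} = 10, b_{15} = 13, b_{16} = 23, b_{17} = 12, b_{18} = 11, b_{19} = 23, b_{20} = 10, b_{21} = 9, b_{22} = 19, b_{23} = 4, b_{24} = 23, b_{25} = 3.
The sequence repeats with period 24.
(122 - 0) mod 24 = 2, so b_{122} = b_2 = 2.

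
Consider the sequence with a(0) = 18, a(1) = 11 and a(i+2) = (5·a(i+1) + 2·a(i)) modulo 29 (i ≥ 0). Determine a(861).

Computing terms: a(0) = 18, a(1) = 11, a(2) = 4, a(3) = 13, a(4) = 15, a(5) = 14, a(6) = 13, a(7) = 6, a(8) = 27, a(9) = 2, a(10) = 6, a(11) = 5, a(12) = 8, a(13) = 21, a(14) = 5, a(15) = 9, a(16) = 26, a(17) = 3, a(18) = 9, a(19) = 22, a(20) = 12, a(21) = 17, a(22) = 22, a(23) = 28, a(24) = 10, a(25) = 19, a(26) = 28, a(27) = 4, a(28) = 18, a(29) = 11.
The sequence repeats with period 28.
So a(861) = a(0 + ((861-0) mod 28)) = a(21) = 17.

17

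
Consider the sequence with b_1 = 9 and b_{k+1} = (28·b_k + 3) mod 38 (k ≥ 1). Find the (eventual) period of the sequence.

9

Computing terms: b_1 = 9; b_2 = 27; b_3 = 37; b_4 = 13; b_5 = 25; b_6 = 19; b_7 = 3; b_8 = 11; b_9 = 7; b_{10} = 9.
The sequence repeats with period 9.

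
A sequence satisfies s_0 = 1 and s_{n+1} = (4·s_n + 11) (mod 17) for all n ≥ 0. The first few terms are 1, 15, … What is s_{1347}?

6

Listing terms: s_0 = 1; s_1 = 15; s_2 = 3; s_3 = 6; s_4 = 1.
The sequence repeats with period 4.
So s_{1347} = s_{0 + ((1347-0) mod 4)} = s_3 = 6.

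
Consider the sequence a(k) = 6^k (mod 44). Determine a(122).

Computing terms: a(0) = 1,  a(1) = 6,  a(2) = 36,  a(3) = 40,  a(4) = 20,  a(5) = 32,  a(6) = 16,  a(7) = 8,  a(8) = 4,  a(9) = 24,  a(10) = 12,  a(11) = 28,  a(12) = 36.
Since a(12) = a(2) = 36, the sequence is eventually periodic: after a pre-period of length 2 it cycles with period 10.
For k ≥ 2, a(k) depends only on (k - 2) mod 10. (122 - 2) mod 10 = 0, so a(122) = a(2) = 36.

36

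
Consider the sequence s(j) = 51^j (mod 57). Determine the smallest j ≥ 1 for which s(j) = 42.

Computing terms: s(0) = 1; s(1) = 51; s(2) = 36; s(3) = 12; s(4) = 42; s(5) = 33; s(6) = 30; s(7) = 48; s(8) = 54; s(9) = 18; s(10) = 6; s(11) = 21; s(12) = 45; s(13) = 15; s(14) = 24; s(15) = 27; s(16) = 9; s(17) = 3; s(18) = 39; s(19) = 51.
Since s(19) = s(1) = 51, the sequence is eventually periodic: after a pre-period of length 1 it cycles with period 18.
The value 42 first appears (with j ≥ 1) at s(4).

4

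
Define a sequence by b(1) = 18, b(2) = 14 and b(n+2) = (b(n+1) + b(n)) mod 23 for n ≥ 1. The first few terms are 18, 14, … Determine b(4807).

18

b(1) = 18, b(2) = 14, b(3) = 9, b(4) = 0, b(5) = 9, b(6) = 9, b(7) = 18, b(8) = 4, b(9) = 22, b(10) = 3, b(11) = 2, b(12) = 5, b(13) = 7, b(14) = 12, b(15) = 19, b(16) = 8, b(17) = 4, b(18) = 12, b(19) = 16, b(20) = 5, b(21) = 21, b(22) = 3, b(23) = 1, b(24) = 4, b(25) = 5, b(26) = 9, b(27) = 14, b(28) = 0, b(29) = 14, b(30) = 14, b(31) = 5, b(32) = 19, b(33) = 1, b(34) = 20, b(35) = 21, b(36) = 18, b(37) = 16, b(38) = 11, b(39) = 4, b(40) = 15, b(41) = 19, b(42) = 11, b(43) = 7, b(44) = 18, b(45) = 2, b(46) = 20, b(47) = 22, b(48) = 19, b(49) = 18, b(50) = 14.
Since (b(49), b(50)) = (b(1), b(2)) = (18, 14) (two consecutive terms determine the rest), the sequence is periodic with period 48.
So b(4807) = b(1 + ((4807-1) mod 48)) = b(7) = 18.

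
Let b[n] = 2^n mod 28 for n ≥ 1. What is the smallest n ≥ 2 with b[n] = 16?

b[1] = 2,  b[2] = 4,  b[3] = 8,  b[4] = 16,  b[5] = 4.
Since b[5] = b[2] = 4, the sequence is eventually periodic: after a pre-period of length 1 it cycles with period 3.
The value 16 first appears (with n ≥ 2) at b[4].

4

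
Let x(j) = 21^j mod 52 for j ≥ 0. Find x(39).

5

Listing terms: x(0) = 1; x(1) = 21; x(2) = 25; x(3) = 5; x(4) = 1.
Since x(4) = x(0) = 1, the sequence is periodic with period 4.
(39 - 0) mod 4 = 3, so x(39) = x(3) = 5.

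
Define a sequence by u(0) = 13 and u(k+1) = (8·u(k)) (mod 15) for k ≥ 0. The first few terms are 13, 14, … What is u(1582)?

We have u(0) = 13; u(1) = 14; u(2) = 7; u(3) = 11; u(4) = 13.
The sequence repeats with period 4.
(1582 - 0) mod 4 = 2, so u(1582) = u(2) = 7.

7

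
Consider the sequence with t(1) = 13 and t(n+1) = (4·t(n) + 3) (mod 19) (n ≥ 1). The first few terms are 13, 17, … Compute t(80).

7

We have t(1) = 13,  t(2) = 17,  t(3) = 14,  t(4) = 2,  t(5) = 11,  t(6) = 9,  t(7) = 1,  t(8) = 7,  t(9) = 12,  t(10) = 13.
The sequence repeats with period 9.
So t(80) = t(1 + ((80-1) mod 9)) = t(8) = 7.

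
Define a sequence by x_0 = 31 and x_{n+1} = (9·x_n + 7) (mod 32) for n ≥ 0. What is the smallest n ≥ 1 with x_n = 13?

Listing terms: x_0 = 31,  x_1 = 30,  x_2 = 21,  x_3 = 4,  x_4 = 11,  x_5 = 10,  x_6 = 1,  x_7 = 16,  x_8 = 23,  x_9 = 22,  x_{10} = 13,  x_{11} = 28,  x_{12} = 3,  x_{13} = 2,  x_{14} = 25,  x_{15} = 8,  x_{16} = 15,  x_{17} = 14,  x_{18} = 5,  x_{19} = 20,  x_{20} = 27,  x_{21} = 26,  x_{22} = 17,  x_{23} = 0,  x_{24} = 7,  x_{25} = 6,  x_{26} = 29,  x_{27} = 12,  x_{28} = 19,  x_{29} = 18,  x_{30} = 9,  x_{31} = 24,  x_{32} = 31.
Since x_{32} = x_0 = 31, the sequence is periodic with period 32.
The value 13 first appears (with n ≥ 1) at x_{10}.

10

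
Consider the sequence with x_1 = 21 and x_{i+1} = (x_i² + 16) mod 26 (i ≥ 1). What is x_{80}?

x_1 = 21,  x_2 = 15,  x_3 = 7,  x_4 = 13,  x_5 = 3,  x_6 = 25,  x_7 = 17,  x_8 = 19,  x_9 = 13.
Since x_9 = x_4 = 13, the sequence is eventually periodic: after a pre-period of length 3 it cycles with period 5.
For i ≥ 4, x_i depends only on (i - 4) mod 5. (80 - 4) mod 5 = 1, so x_{80} = x_5 = 3.

3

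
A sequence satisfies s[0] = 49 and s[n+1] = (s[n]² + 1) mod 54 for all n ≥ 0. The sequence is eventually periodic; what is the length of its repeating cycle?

s[0] = 49, s[1] = 26, s[2] = 29, s[3] = 32, s[4] = 53, s[5] = 2, s[6] = 5, s[7] = 26.
Since s[7] = s[1] = 26, the sequence is eventually periodic: after a pre-period of length 1 it cycles with period 6.

6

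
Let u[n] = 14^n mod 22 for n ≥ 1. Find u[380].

12

We have u[1] = 14; u[2] = 20; u[3] = 16; u[4] = 4; u[5] = 12; u[6] = 14.
The sequence repeats with period 5.
So u[380] = u[1 + ((380-1) mod 5)] = u[5] = 12.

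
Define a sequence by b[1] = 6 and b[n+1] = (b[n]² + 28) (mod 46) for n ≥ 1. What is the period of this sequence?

Listing terms: b[1] = 6; b[2] = 18; b[3] = 30; b[4] = 8; b[5] = 0; b[6] = 28; b[7] = 30.
Since b[7] = b[3] = 30, the sequence is eventually periodic: after a pre-period of length 2 it cycles with period 4.

4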